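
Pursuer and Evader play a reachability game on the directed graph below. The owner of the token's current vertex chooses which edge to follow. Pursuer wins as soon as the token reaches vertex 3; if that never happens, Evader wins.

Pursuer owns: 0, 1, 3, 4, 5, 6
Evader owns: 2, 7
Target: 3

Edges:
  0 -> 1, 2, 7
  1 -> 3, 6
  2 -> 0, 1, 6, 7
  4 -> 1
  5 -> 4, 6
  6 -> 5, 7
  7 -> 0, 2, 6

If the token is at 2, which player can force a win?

A0 = {3}
A1: add {1} — 1 (Pursuer) has 1→3.
A2: add {0, 4} — 0 (Pursuer) has 0→1; 4 (Pursuer) has 4→1.
A3: add {5} — 5 (Pursuer) has 5→4.
A4: add {6} — 6 (Pursuer) has 6→5.
A5 = A4; e.g. 2 (Evader) can still go to 7. Fixed point.
2 never enters the attractor, so Evader can avoid the target forever.

Evader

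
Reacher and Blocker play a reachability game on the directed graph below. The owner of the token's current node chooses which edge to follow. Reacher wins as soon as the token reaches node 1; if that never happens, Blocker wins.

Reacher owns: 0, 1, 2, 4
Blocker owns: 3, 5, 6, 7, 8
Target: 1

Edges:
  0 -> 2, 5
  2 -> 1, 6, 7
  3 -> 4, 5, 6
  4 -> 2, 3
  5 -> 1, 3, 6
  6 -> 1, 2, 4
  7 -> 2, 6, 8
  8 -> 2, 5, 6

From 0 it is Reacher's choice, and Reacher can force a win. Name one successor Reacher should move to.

A0 = {1}
A1: add {2} — 2 (Reacher) has 2→1.
A2: add {0, 4} — 0 (Reacher) has 0→2; 4 (Reacher) has 4→2.
A3: add {6} — 6 (Blocker): all of {1, 2, 4} already in.
A4 = A3; e.g. 3 (Blocker) can still go to 5. Fixed point.
From 0, successor 2 is in the attractor (rank 1); the other successor 5 is not.

2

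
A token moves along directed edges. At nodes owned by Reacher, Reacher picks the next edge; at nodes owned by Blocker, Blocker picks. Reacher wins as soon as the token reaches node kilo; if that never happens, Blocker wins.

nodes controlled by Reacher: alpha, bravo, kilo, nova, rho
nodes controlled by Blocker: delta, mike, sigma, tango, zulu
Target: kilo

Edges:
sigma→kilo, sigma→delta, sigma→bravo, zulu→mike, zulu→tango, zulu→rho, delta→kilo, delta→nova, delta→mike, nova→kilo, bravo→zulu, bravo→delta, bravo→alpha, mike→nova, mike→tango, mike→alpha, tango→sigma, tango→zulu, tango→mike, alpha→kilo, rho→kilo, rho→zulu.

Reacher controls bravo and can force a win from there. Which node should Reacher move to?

alpha

A0 = {kilo}
A1: add {alpha, nova, rho} — nova (Reacher) has nova→kilo; alpha (Reacher) has alpha→kilo; rho (Reacher) has rho→kilo.
A2: add {bravo} — bravo (Reacher) has bravo→alpha.
A3 = A2; e.g. sigma (Blocker) can still go to delta. Fixed point.
From bravo, successor alpha is in the attractor (rank 1); the other successors delta, zulu are not.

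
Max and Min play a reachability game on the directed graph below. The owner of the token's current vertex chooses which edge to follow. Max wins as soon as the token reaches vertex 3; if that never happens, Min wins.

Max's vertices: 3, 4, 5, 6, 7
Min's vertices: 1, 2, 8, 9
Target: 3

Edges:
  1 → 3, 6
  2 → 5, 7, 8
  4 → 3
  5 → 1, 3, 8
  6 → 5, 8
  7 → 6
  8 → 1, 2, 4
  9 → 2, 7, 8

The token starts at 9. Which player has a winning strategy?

Min

A0 = {3}
A1: add {4, 5} — 4 (Max) has 4→3; 5 (Max) has 5→3.
A2: add {6} — 6 (Max) has 6→5.
A3: add {1, 7} — 1 (Min): all of {3, 6} already in; 7 (Max) has 7→6.
A4 = A3; e.g. 2 (Min) can still go to 8. Fixed point.
9 never enters the attractor, so Min can avoid the target forever.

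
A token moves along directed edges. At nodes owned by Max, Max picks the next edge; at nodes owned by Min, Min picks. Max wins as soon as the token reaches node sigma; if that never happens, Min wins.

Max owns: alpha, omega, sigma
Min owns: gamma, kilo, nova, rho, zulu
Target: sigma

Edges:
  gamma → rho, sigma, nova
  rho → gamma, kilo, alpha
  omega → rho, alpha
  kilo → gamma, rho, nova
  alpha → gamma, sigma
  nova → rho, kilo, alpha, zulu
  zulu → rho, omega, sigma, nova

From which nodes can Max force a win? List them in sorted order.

alpha, omega, sigma

A0 = {sigma}
A1: add {alpha} — alpha (Max) has alpha→sigma.
A2: add {omega} — omega (Max) has omega→alpha.
A3 = A2; e.g. gamma (Min) can still go to rho. Fixed point.
Max's winning region = {alpha, omega, sigma}.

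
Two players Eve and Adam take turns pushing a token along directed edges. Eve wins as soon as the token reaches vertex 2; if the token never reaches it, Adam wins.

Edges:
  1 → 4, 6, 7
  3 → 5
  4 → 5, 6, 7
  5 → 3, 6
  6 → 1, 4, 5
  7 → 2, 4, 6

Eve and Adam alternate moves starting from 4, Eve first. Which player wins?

Track states (vertex, player-to-move).
A0 = {(2,Eve), (2,Adam)}
A1: add {(7,Eve)}.
A2 = A1; e.g. (1,Eve) stays out. (4,Eve) never enters ⇒ Adam avoids the target.

Adam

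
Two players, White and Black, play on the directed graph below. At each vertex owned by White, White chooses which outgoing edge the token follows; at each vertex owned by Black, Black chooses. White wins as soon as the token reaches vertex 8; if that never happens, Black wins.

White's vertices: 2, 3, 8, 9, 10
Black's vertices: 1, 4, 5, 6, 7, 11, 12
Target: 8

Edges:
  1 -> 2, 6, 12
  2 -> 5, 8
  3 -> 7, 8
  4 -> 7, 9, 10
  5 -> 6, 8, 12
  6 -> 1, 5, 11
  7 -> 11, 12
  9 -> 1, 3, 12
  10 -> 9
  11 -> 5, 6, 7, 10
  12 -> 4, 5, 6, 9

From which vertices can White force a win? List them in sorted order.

2, 3, 8, 9, 10

A0 = {8}
A1: add {2, 3} — 2 (White) has 2→8; 3 (White) has 3→8.
A2: add {9} — 9 (White) has 9→3.
A3: add {10} — 10 (White) has 10→9.
A4 = A3; e.g. 1 (Black) can still go to 6. Fixed point.
White's winning region = {2, 3, 8, 9, 10}.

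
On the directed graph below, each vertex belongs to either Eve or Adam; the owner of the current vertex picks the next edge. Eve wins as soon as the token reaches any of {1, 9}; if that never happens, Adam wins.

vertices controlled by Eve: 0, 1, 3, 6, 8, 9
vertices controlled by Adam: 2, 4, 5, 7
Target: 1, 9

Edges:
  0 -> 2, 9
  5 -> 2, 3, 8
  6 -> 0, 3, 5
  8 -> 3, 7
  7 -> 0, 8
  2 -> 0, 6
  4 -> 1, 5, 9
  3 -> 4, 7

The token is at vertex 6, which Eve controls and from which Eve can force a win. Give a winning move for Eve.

0

A0 = {1, 9}
A1: add {0} — 0 (Eve) has 0→9.
A2: add {6} — 6 (Eve) has 6→0.
A3: add {2} — 2 (Adam): all of {0, 6} already in.
A4 = A3; e.g. 3 (Eve) has no edge into A3. Fixed point.
From 6, successor 0 is in the attractor (rank 1); the other successors 3, 5 are not.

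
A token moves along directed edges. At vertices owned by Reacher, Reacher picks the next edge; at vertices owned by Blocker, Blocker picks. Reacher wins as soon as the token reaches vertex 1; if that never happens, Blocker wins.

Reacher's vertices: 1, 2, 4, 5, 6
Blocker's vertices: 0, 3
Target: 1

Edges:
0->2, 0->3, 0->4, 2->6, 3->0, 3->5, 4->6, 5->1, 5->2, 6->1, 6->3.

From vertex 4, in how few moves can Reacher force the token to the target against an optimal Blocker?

2

A0 = {1}
A1: add {5, 6} — 5 (Reacher) has 5→1; 6 (Reacher) has 6→1.
A2: add {2, 4} — 2 (Reacher) has 2→6; 4 (Reacher) has 4→6.
A3 = A2; e.g. 0 (Blocker) can still go to 3. Fixed point.
4 enters the attractor at level 2, so Reacher can force the target in 2 moves from there.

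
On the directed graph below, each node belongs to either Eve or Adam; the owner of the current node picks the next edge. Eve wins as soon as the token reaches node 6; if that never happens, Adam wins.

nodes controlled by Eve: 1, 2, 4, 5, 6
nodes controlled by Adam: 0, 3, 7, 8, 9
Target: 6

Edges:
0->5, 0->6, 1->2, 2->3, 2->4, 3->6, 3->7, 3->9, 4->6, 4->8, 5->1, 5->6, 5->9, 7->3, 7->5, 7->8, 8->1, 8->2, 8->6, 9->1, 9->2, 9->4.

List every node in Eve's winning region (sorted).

0, 1, 2, 4, 5, 6, 8, 9

A0 = {6}
A1: add {4, 5} — 4 (Eve) has 4→6; 5 (Eve) has 5→6.
A2: add {0, 2} — 0 (Adam): all of {5, 6} already in; 2 (Eve) has 2→4.
A3: add {1} — 1 (Eve) has 1→2.
A4: add {8, 9} — 8 (Adam): all of {1, 2, 6} already in; 9 (Adam): all of {1, 2, 4} already in.
A5 = A4; e.g. 3 (Adam) can still go to 7. Fixed point.
Eve's winning region = {0, 1, 2, 4, 5, 6, 8, 9}.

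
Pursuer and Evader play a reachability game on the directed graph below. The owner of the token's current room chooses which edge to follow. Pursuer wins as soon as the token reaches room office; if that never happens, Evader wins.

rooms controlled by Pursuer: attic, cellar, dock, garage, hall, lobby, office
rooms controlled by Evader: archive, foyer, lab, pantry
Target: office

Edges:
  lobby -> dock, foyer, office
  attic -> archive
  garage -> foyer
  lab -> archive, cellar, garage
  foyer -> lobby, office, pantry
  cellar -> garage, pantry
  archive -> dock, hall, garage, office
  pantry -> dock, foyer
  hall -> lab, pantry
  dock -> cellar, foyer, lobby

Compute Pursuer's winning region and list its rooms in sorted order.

dock, lobby, office

A0 = {office}
A1: add {lobby} — lobby (Pursuer) has lobby→office.
A2: add {dock} — dock (Pursuer) has dock→lobby.
A3 = A2; e.g. archive (Evader) can still go to hall. Fixed point.
Pursuer's winning region = {dock, lobby, office}.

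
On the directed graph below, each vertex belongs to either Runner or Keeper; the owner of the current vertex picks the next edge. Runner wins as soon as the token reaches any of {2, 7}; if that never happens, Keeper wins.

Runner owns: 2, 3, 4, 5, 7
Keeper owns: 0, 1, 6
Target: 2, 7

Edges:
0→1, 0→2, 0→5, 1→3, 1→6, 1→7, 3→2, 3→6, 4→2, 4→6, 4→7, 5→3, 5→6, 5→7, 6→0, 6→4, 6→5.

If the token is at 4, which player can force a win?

A0 = {2, 7}
A1: add {3, 4, 5} — 3 (Runner) has 3→2; 4 (Runner) has 4→2; 5 (Runner) has 5→7.
A2 = A1; e.g. 0 (Keeper) can still go to 1. Fixed point.
4 ∈ A1, so Runner can force the target.

Runner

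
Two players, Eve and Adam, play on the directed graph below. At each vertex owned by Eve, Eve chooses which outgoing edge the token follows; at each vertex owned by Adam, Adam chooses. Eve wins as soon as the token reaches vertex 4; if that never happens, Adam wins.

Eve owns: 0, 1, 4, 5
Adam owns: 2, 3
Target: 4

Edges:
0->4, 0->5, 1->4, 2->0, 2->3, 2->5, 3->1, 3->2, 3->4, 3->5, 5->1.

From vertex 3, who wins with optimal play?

A0 = {4}
A1: add {0, 1} — 0 (Eve) has 0→4; 1 (Eve) has 1→4.
A2: add {5} — 5 (Eve) has 5→1.
A3 = A2; e.g. 2 (Adam) can still go to 3. Fixed point.
3 never enters the attractor, so Adam can avoid the target forever.

Adam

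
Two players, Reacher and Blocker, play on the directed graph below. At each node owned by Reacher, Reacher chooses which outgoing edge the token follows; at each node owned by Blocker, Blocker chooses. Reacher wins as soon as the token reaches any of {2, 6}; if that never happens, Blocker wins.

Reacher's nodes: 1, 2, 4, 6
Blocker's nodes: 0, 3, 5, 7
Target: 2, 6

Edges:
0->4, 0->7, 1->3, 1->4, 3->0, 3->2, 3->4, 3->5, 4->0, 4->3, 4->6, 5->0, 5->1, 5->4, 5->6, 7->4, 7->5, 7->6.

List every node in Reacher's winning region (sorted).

A0 = {2, 6}
A1: add {4} — 4 (Reacher) has 4→6.
A2: add {1} — 1 (Reacher) has 1→4.
A3 = A2; e.g. 0 (Blocker) can still go to 7. Fixed point.
Reacher's winning region = {1, 2, 4, 6}.

1, 2, 4, 6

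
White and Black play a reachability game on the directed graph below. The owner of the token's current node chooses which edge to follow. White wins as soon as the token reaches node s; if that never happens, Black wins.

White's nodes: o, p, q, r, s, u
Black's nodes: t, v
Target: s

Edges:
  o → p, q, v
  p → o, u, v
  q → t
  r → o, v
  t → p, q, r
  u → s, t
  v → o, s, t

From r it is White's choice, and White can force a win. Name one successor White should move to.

A0 = {s}
A1: add {u} — u (White) has u→s.
A2: add {p} — p (White) has p→u.
A3: add {o} — o (White) has o→p.
A4: add {r} — r (White) has r→o.
A5 = A4; e.g. q (White) has no edge into A4. Fixed point.
From r, successor o is in the attractor (rank 3); the other successor v is not.

o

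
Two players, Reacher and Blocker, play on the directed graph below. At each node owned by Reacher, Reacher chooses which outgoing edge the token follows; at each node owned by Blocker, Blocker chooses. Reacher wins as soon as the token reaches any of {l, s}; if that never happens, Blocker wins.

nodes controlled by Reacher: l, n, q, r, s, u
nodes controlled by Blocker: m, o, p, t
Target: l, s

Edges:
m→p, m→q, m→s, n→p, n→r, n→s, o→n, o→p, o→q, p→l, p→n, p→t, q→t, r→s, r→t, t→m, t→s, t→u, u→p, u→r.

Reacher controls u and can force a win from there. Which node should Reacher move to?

r

A0 = {l, s}
A1: add {n, r} — n (Reacher) has n→s; r (Reacher) has r→s.
A2: add {u} — u (Reacher) has u→r.
A3 = A2; e.g. m (Blocker) can still go to p. Fixed point.
From u, successor r is in the attractor (rank 1); the other successor p is not.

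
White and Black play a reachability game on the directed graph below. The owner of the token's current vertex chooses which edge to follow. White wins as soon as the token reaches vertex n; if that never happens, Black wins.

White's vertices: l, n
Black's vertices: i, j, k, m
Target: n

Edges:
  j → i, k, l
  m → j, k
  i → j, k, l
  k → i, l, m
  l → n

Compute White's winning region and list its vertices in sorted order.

l, n

A0 = {n}
A1: add {l} — l (White) has l→n.
A2 = A1; e.g. i (Black) can still go to j. Fixed point.
White's winning region = {l, n}.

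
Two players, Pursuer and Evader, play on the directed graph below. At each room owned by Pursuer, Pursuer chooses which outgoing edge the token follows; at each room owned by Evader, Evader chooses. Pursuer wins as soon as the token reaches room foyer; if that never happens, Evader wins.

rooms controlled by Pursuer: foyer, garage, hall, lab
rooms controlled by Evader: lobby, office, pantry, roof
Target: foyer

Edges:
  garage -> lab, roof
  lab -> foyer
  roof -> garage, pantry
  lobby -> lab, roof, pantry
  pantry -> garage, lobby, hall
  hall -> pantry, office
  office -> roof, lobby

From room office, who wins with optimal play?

Evader

A0 = {foyer}
A1: add {lab} — lab (Pursuer) has lab→foyer.
A2: add {garage} — garage (Pursuer) has garage→lab.
A3 = A2; e.g. roof (Evader) can still go to pantry. Fixed point.
office never enters the attractor, so Evader can avoid the target forever.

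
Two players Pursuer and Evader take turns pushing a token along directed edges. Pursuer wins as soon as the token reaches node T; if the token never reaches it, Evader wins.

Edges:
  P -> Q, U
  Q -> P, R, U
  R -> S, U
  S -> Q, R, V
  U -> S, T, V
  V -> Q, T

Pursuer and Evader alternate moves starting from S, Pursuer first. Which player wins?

Evader

Track states (vertex, player-to-move).
A0 = {(T,Pursuer), (T,Evader)}
A1: add {(U,Pursuer), (V,Pursuer)}.
A2 = A1; e.g. (P,Pursuer) stays out. (S,Pursuer) never enters ⇒ Evader avoids the target.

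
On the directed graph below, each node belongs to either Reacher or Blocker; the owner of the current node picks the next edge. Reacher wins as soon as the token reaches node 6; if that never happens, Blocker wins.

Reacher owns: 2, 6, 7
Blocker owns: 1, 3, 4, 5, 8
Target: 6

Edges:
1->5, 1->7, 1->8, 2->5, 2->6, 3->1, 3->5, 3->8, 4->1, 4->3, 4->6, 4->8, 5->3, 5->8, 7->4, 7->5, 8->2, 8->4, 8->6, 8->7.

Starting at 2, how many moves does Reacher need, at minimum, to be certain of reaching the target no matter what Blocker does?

1

A0 = {6}
A1: add {2} — 2 (Reacher) has 2→6.
A2 = A1; e.g. 1 (Blocker) can still go to 5. Fixed point.
2 enters the attractor at level 1, so Reacher can force the target in 1 move from there.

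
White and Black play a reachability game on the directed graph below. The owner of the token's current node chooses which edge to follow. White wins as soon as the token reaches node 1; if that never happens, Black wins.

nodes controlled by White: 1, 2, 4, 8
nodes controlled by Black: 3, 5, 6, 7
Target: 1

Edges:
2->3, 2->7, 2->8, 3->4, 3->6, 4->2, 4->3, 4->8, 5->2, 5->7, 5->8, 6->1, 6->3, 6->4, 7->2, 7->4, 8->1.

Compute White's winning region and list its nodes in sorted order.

A0 = {1}
A1: add {8} — 8 (White) has 8→1.
A2: add {2, 4} — 2 (White) has 2→8; 4 (White) has 4→8.
A3: add {7} — 7 (Black): all of {2, 4} already in.
A4: add {5} — 5 (Black): all of {2, 7, 8} already in.
A5 = A4; e.g. 3 (Black) can still go to 6. Fixed point.
White's winning region = {1, 2, 4, 5, 7, 8}.

1, 2, 4, 5, 7, 8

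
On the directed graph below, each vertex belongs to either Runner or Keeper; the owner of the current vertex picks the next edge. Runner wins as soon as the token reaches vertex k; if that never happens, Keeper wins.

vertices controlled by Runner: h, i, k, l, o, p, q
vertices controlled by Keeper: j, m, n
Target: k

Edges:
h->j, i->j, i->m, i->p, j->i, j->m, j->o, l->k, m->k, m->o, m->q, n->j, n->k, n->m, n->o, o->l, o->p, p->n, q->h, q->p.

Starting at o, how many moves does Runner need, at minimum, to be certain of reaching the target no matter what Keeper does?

2

A0 = {k}
A1: add {l} — l (Runner) has l→k.
A2: add {o} — o (Runner) has o→l.
A3 = A2; e.g. h (Runner) has no edge into A2. Fixed point.
o enters the attractor at level 2, so Runner can force the target in 2 moves from there.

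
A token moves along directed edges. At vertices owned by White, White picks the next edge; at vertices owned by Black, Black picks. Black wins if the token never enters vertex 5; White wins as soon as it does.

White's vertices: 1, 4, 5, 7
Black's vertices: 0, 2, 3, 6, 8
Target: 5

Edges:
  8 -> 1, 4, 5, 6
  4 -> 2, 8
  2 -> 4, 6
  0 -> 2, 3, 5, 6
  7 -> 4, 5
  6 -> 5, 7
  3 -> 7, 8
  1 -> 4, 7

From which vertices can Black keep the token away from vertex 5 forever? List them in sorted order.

A0 = {5}
A1: add {7} — 7 (White) has 7→5.
A2: add {1, 6} — 1 (White) has 1→7; 6 (Black): all of {5, 7} already in.
A3 = A2; e.g. 0 (Black) can still go to 2. Fixed point.
White's attractor = {1, 5, 6, 7}; Black avoids the target exactly from the complement.

0, 2, 3, 4, 8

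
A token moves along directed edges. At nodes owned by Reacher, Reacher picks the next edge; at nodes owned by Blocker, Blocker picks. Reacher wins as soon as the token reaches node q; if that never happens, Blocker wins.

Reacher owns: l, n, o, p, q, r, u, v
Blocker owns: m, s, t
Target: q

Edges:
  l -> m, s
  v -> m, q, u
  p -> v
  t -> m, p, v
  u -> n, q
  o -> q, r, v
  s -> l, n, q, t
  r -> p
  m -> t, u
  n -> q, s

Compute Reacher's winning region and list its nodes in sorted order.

n, o, p, q, r, u, v

A0 = {q}
A1: add {n, o, u, v} — n (Reacher) has n→q; o (Reacher) has o→q; u (Reacher) has u→q; v (Reacher) has v→q.
A2: add {p} — p (Reacher) has p→v.
A3: add {r} — r (Reacher) has r→p.
A4 = A3; e.g. l (Reacher) has no edge into A3. Fixed point.
Reacher's winning region = {n, o, p, q, r, u, v}.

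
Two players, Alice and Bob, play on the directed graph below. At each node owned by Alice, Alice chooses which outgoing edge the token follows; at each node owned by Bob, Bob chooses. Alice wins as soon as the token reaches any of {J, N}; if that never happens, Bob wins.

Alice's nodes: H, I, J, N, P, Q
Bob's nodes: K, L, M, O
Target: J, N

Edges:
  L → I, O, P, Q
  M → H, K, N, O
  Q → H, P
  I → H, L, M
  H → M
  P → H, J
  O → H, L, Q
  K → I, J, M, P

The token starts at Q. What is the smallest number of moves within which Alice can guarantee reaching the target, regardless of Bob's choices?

2

A0 = {J, N}
A1: add {P} — P (Alice) has P→J.
A2: add {Q} — Q (Alice) has Q→P.
A3 = A2; e.g. H (Alice) has no edge into A2. Fixed point.
Q enters the attractor at level 2, so Alice can force the target in 2 moves from there.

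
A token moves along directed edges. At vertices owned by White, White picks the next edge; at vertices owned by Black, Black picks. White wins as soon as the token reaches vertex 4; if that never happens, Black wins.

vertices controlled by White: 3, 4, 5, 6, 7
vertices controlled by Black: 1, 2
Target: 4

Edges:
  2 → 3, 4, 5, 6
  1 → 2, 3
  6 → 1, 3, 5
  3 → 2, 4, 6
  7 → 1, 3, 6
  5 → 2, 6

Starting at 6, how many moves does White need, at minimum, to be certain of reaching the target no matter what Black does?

A0 = {4}
A1: add {3} — 3 (White) has 3→4.
A2: add {6, 7} — 6 (White) has 6→3; 7 (White) has 7→3.
6 enters the attractor at level 2, so White can force the target in 2 moves from there.

2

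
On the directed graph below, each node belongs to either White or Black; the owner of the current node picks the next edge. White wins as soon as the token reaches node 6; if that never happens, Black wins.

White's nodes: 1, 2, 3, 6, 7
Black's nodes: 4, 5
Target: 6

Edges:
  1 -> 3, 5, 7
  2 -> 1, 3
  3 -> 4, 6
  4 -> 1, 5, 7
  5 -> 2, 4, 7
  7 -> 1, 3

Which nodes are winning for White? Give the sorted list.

1, 2, 3, 6, 7

A0 = {6}
A1: add {3} — 3 (White) has 3→6.
A2: add {1, 2, 7} — 1 (White) has 1→3; 2 (White) has 2→3; 7 (White) has 7→3.
A3 = A2; e.g. 4 (Black) can still go to 5. Fixed point.
White's winning region = {1, 2, 3, 6, 7}.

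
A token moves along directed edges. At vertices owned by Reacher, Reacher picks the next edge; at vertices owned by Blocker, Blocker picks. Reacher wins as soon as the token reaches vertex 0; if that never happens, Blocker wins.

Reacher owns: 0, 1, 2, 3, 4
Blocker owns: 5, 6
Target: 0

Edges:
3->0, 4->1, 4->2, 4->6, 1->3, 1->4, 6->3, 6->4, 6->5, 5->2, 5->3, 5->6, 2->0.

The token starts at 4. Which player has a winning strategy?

Reacher

A0 = {0}
A1: add {2, 3} — 2 (Reacher) has 2→0; 3 (Reacher) has 3→0.
A2: add {1, 4} — 1 (Reacher) has 1→3; 4 (Reacher) has 4→2.
A3 = A2; e.g. 5 (Blocker) can still go to 6. Fixed point.
4 ∈ A2, so Reacher can force the target.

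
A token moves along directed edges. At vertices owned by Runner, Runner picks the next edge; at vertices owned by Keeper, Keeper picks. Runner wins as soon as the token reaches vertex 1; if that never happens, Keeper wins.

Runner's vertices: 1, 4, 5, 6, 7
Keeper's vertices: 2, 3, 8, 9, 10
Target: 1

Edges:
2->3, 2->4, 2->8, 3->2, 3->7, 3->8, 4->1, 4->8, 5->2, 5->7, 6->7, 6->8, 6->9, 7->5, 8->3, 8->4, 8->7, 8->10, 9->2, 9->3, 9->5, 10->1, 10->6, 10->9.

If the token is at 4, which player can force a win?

Runner

A0 = {1}
A1: add {4} — 4 (Runner) has 4→1.
A2 = A1; e.g. 2 (Keeper) can still go to 3. Fixed point.
4 ∈ A1, so Runner can force the target.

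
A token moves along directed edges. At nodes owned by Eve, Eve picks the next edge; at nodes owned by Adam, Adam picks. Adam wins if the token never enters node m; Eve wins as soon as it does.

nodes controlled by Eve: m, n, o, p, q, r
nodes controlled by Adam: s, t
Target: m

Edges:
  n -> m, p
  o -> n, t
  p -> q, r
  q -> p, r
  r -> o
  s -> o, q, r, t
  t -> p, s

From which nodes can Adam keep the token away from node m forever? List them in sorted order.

s, t

A0 = {m}
A1: add {n} — n (Eve) has n→m.
A2: add {o} — o (Eve) has o→n.
A3: add {r} — r (Eve) has r→o.
A4: add {p, q} — p (Eve) has p→r; q (Eve) has q→r.
A5 = A4; e.g. s (Adam) can still go to t. Fixed point.
Eve's attractor = {m, n, o, p, q, r}; Adam avoids the target exactly from the complement.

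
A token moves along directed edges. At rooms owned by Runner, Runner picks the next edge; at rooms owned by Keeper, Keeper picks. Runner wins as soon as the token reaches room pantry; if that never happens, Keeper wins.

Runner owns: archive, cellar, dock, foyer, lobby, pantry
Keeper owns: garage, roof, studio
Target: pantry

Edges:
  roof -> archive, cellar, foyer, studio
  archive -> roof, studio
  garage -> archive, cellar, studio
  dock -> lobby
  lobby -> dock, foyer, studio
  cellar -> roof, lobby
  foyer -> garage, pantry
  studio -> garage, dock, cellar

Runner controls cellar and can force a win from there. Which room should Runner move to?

A0 = {pantry}
A1: add {foyer} — foyer (Runner) has foyer→pantry.
A2: add {lobby} — lobby (Runner) has lobby→foyer.
A3: add {cellar, dock} — dock (Runner) has dock→lobby; cellar (Runner) has cellar→lobby.
A4 = A3; e.g. roof (Keeper) can still go to archive. Fixed point.
From cellar, successor lobby is in the attractor (rank 2); the other successor roof is not.

lobby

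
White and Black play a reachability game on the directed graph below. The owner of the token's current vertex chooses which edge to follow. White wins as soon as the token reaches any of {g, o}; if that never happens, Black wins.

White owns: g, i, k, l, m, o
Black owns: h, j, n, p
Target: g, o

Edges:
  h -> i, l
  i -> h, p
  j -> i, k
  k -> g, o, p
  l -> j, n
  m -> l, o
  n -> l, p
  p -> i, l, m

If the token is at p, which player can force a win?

A0 = {g, o}
A1: add {k, m} — k (White) has k→g; m (White) has m→o.
A2 = A1; e.g. h (Black) can still go to i. Fixed point.
p never enters the attractor, so Black can avoid the target forever.

Black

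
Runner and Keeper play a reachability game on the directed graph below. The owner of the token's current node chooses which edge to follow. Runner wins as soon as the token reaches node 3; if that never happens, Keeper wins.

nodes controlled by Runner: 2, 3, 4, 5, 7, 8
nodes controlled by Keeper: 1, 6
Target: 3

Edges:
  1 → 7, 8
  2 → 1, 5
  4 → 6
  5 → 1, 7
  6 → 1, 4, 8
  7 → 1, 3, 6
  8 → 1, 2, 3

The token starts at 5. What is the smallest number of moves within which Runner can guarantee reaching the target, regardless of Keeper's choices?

2

A0 = {3}
A1: add {7, 8} — 7 (Runner) has 7→3; 8 (Runner) has 8→3.
A2: add {1, 5} — 1 (Keeper): all of {7, 8} already in; 5 (Runner) has 5→7.
5 enters the attractor at level 2, so Runner can force the target in 2 moves from there.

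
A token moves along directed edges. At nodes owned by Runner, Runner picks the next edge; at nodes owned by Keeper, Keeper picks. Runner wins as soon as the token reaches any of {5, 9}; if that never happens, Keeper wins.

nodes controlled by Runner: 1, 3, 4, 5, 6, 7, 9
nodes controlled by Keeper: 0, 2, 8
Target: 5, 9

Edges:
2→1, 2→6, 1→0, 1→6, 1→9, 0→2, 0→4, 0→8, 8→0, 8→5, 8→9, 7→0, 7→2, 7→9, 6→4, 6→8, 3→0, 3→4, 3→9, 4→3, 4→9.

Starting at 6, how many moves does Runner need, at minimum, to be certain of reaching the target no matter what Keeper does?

2

A0 = {5, 9}
A1: add {1, 3, 4, 7} — 1 (Runner) has 1→9; 3 (Runner) has 3→9; 4 (Runner) has 4→9; 7 (Runner) has 7→9.
A2: add {6} — 6 (Runner) has 6→4.
6 enters the attractor at level 2, so Runner can force the target in 2 moves from there.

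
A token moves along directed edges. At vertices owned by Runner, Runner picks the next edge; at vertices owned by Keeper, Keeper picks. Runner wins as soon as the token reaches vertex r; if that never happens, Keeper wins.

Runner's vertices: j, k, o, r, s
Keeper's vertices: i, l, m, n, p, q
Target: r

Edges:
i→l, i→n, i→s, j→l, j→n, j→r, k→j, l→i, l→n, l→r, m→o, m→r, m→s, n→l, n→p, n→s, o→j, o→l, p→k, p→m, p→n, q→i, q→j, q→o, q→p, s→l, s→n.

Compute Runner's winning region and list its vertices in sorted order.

A0 = {r}
A1: add {j} — j (Runner) has j→r.
A2: add {k, o} — k (Runner) has k→j; o (Runner) has o→j.
A3 = A2; e.g. i (Keeper) can still go to l. Fixed point.
Runner's winning region = {j, k, o, r}.

j, k, o, r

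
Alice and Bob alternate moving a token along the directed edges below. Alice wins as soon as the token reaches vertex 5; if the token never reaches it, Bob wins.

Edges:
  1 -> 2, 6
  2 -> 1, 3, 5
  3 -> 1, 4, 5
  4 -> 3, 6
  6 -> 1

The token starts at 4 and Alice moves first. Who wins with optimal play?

Track states (vertex, player-to-move).
A0 = {(5,Alice), (5,Bob)}
A1: add {(2,Alice), (3,Alice)}.
A2 = A1; e.g. (1,Alice) stays out. (4,Alice) never enters ⇒ Bob avoids the target.

Bob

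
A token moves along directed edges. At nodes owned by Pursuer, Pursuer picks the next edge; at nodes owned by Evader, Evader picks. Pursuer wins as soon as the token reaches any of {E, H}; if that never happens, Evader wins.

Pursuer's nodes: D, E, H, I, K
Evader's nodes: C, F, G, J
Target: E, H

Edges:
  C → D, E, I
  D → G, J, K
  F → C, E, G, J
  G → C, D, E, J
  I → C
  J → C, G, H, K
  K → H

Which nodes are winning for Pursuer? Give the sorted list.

D, E, H, K

A0 = {E, H}
A1: add {K} — K (Pursuer) has K→H.
A2: add {D} — D (Pursuer) has D→K.
A3 = A2; e.g. C (Evader) can still go to I. Fixed point.
Pursuer's winning region = {D, E, H, K}.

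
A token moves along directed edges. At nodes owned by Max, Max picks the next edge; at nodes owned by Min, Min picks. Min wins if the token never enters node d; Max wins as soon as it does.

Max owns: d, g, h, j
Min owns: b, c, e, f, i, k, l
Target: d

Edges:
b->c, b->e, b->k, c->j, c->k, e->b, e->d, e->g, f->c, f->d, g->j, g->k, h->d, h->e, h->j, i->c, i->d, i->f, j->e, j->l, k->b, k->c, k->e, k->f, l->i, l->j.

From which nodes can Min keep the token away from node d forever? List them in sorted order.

A0 = {d}
A1: add {h} — h (Max) has h→d.
A2 = A1; e.g. b (Min) can still go to c. Fixed point.
Max's attractor = {d, h}; Min avoids the target exactly from the complement.

b, c, e, f, g, i, j, k, l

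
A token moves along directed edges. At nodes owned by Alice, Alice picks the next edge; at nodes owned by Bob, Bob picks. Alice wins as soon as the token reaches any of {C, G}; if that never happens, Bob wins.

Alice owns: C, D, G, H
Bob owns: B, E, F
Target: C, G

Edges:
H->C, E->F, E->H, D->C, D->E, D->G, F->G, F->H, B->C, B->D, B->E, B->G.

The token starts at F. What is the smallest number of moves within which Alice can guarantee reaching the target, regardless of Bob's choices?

A0 = {C, G}
A1: add {D, H} — D (Alice) has D→C; H (Alice) has H→C.
A2: add {F} — F (Bob): all of {G, H} already in.
F enters the attractor at level 2, so Alice can force the target in 2 moves from there.

2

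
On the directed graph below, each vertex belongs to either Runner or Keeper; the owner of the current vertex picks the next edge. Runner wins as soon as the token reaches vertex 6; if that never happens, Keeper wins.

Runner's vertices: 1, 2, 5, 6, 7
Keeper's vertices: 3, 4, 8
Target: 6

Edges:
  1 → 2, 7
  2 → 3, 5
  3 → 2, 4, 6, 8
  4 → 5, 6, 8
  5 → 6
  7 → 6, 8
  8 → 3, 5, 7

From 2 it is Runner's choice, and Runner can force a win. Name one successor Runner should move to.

5

A0 = {6}
A1: add {5, 7} — 5 (Runner) has 5→6; 7 (Runner) has 7→6.
A2: add {1, 2} — 1 (Runner) has 1→7; 2 (Runner) has 2→5.
A3 = A2; e.g. 3 (Keeper) can still go to 4. Fixed point.
From 2, successor 5 is in the attractor (rank 1); the other successor 3 is not.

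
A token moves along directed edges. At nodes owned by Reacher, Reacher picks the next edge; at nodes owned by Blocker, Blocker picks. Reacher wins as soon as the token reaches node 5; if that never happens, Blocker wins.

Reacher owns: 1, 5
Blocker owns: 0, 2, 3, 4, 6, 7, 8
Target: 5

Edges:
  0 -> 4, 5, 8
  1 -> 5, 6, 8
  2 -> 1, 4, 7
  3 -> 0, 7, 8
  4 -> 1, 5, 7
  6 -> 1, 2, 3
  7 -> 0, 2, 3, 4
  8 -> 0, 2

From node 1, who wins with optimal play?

Reacher

A0 = {5}
A1: add {1} — 1 (Reacher) has 1→5.
A2 = A1; e.g. 0 (Blocker) can still go to 4. Fixed point.
1 ∈ A1, so Reacher can force the target.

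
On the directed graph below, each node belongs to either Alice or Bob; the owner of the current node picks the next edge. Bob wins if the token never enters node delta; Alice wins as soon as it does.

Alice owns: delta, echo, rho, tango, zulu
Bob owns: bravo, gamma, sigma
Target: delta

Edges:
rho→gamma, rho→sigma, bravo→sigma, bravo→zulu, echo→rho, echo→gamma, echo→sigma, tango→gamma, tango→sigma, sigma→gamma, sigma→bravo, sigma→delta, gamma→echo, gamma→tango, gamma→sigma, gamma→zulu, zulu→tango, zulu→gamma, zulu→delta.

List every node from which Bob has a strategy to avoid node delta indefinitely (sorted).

bravo, echo, gamma, rho, sigma, tango

A0 = {delta}
A1: add {zulu} — zulu (Alice) has zulu→delta.
A2 = A1; e.g. echo (Alice) has no edge into A1. Fixed point.
Alice's attractor = {delta, zulu}; Bob avoids the target exactly from the complement.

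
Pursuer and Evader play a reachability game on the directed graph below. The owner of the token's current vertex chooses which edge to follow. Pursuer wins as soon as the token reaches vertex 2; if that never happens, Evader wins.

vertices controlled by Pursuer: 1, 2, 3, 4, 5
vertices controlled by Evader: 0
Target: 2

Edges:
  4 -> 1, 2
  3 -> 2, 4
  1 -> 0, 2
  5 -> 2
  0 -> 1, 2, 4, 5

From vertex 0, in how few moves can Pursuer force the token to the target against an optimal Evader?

2

A0 = {2}
A1: add {1, 3, 4, 5} — 1 (Pursuer) has 1→2; 3 (Pursuer) has 3→2; 4 (Pursuer) has 4→2; 5 (Pursuer) has 5→2.
A2: add {0} — 0 (Evader): all of {1, 2, 4, 5} already in.
A2 = all vertices. Fixed point.
0 enters the attractor at level 2, so Pursuer can force the target in 2 moves from there.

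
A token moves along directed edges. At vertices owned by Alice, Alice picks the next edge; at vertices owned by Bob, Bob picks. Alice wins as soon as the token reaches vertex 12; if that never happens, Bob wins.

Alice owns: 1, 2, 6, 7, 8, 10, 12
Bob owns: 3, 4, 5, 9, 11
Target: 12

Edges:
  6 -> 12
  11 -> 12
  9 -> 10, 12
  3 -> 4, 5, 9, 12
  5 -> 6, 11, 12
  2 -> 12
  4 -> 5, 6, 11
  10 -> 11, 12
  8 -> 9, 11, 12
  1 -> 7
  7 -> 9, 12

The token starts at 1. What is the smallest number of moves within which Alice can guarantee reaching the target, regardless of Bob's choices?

2

A0 = {12}
A1: add {2, 6, 7, 8, 10, 11} — 2 (Alice) has 2→12; 6 (Alice) has 6→12; 7 (Alice) has 7→12; 8 (Alice) has 8→12; 10 (Alice) has 10→12; 11 (Bob): all of {12} already in.
A2: add {1, 5, 9} — 1 (Alice) has 1→7; 5 (Bob): all of {6, 11, 12} already in; 9 (Bob): all of {10, 12} already in.
1 enters the attractor at level 2, so Alice can force the target in 2 moves from there.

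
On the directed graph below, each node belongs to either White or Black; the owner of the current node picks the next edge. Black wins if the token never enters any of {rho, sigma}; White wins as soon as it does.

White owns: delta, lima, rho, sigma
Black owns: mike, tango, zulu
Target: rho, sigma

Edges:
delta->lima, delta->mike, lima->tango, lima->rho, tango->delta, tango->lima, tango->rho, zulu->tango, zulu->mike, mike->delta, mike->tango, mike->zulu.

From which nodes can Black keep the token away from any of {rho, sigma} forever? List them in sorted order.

A0 = {rho, sigma}
A1: add {lima} — lima (White) has lima→rho.
A2: add {delta} — delta (White) has delta→lima.
A3: add {tango} — tango (Black): all of {delta, lima, rho} already in.
A4 = A3; e.g. zulu (Black) can still go to mike. Fixed point.
White's attractor = {delta, lima, rho, sigma, tango}; Black avoids the target exactly from the complement.

mike, zulu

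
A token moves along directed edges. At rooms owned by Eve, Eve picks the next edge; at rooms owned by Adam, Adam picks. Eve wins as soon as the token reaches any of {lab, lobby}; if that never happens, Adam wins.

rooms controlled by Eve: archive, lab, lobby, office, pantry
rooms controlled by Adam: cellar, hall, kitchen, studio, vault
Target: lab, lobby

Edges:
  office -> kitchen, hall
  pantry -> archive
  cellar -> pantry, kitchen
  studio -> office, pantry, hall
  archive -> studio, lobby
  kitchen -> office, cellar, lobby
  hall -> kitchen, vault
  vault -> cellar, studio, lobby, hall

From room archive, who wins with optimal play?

Eve

A0 = {lab, lobby}
A1: add {archive} — archive (Eve) has archive→lobby.
archive ∈ A1, so Eve can force the target.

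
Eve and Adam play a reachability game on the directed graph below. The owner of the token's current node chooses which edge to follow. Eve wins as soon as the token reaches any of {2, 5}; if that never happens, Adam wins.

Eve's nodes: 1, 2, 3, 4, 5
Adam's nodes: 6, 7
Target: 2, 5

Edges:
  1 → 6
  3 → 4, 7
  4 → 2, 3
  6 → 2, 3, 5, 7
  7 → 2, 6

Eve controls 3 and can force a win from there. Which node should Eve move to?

4

A0 = {2, 5}
A1: add {4} — 4 (Eve) has 4→2.
A2: add {3} — 3 (Eve) has 3→4.
A3 = A2; e.g. 1 (Eve) has no edge into A2. Fixed point.
From 3, successor 4 is in the attractor (rank 1); the other successor 7 is not.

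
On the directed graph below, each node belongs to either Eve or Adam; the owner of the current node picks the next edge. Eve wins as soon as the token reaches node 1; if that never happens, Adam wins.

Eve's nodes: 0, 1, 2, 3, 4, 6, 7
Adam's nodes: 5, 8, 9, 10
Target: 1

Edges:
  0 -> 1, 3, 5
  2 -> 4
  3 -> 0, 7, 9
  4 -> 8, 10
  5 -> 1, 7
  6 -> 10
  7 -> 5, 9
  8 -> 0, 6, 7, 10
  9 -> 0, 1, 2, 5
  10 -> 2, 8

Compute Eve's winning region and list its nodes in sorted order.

0, 1, 3

A0 = {1}
A1: add {0} — 0 (Eve) has 0→1.
A2: add {3} — 3 (Eve) has 3→0.
A3 = A2; e.g. 2 (Eve) has no edge into A2. Fixed point.
Eve's winning region = {0, 1, 3}.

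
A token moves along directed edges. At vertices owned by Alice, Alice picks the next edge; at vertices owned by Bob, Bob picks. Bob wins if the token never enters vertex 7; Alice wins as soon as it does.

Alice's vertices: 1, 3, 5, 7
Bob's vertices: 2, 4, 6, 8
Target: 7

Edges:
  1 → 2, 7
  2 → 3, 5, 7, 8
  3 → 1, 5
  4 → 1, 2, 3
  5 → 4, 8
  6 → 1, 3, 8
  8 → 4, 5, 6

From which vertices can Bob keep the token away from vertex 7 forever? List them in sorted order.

2, 4, 5, 6, 8

A0 = {7}
A1: add {1} — 1 (Alice) has 1→7.
A2: add {3} — 3 (Alice) has 3→1.
A3 = A2; e.g. 2 (Bob) can still go to 5. Fixed point.
Alice's attractor = {1, 3, 7}; Bob avoids the target exactly from the complement.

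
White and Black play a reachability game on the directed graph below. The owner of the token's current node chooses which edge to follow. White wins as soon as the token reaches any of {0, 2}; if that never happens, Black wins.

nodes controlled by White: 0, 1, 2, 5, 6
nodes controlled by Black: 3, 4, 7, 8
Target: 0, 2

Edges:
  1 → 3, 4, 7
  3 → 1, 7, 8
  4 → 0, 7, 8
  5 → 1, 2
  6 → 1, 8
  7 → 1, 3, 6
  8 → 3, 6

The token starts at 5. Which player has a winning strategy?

White

A0 = {0, 2}
A1: add {5} — 5 (White) has 5→2.
A2 = A1; e.g. 1 (White) has no edge into A1. Fixed point.
5 ∈ A1, so White can force the target.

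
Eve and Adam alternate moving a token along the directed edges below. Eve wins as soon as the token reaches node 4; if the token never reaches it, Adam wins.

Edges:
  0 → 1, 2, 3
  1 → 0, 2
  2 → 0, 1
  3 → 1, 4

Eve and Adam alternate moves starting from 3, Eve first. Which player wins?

Eve

Track states (vertex, player-to-move).
A0 = {(4,Eve), (4,Adam)}
A1: add {(3,Eve)}.
(3,Eve) ∈ A1 ⇒ Eve forces the target.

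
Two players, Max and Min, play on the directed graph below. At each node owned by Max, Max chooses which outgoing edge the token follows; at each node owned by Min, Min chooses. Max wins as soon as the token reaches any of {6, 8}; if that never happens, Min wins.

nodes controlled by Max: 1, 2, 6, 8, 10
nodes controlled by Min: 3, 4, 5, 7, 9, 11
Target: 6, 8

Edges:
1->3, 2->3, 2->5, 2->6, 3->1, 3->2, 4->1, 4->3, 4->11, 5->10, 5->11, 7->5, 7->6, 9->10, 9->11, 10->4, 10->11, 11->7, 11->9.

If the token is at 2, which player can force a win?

Max

A0 = {6, 8}
A1: add {2} — 2 (Max) has 2→6.
A2 = A1; e.g. 1 (Max) has no edge into A1. Fixed point.
2 ∈ A1, so Max can force the target.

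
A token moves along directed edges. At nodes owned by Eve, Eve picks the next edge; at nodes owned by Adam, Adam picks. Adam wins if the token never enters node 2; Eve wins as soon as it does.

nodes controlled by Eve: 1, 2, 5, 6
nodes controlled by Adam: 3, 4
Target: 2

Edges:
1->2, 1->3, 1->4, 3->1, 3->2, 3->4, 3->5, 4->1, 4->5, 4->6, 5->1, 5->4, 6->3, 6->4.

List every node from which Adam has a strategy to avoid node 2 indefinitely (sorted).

3, 4, 6

A0 = {2}
A1: add {1} — 1 (Eve) has 1→2.
A2: add {5} — 5 (Eve) has 5→1.
A3 = A2; e.g. 3 (Adam) can still go to 4. Fixed point.
Eve's attractor = {1, 2, 5}; Adam avoids the target exactly from the complement.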